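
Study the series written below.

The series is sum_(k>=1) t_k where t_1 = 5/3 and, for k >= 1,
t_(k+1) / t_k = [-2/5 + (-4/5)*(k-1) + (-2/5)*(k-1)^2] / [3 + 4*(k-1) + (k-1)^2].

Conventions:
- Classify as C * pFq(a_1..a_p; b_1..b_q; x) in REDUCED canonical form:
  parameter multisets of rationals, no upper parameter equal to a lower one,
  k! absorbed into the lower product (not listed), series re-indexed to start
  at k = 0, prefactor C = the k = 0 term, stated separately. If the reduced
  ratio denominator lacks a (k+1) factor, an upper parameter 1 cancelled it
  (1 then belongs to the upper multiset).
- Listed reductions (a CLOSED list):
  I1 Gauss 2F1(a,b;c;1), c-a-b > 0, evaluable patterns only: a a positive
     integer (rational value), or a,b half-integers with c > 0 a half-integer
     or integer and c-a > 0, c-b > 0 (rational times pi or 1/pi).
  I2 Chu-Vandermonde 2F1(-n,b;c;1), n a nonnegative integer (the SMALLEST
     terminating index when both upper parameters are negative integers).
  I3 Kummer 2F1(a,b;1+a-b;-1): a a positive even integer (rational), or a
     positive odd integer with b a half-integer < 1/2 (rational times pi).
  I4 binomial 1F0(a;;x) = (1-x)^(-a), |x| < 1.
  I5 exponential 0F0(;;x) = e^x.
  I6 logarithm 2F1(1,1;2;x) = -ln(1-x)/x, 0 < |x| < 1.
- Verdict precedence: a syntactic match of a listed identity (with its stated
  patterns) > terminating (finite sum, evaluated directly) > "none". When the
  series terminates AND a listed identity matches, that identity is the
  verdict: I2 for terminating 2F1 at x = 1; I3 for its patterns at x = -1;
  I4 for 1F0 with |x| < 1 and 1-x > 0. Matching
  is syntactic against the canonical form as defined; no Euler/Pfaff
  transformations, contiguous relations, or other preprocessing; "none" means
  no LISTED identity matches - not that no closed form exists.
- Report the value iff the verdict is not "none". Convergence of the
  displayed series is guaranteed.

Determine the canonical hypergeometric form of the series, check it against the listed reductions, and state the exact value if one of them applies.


At argument -2/5: a 2F1 with upper {1, 1}, lower {3}, scaled by C = 5/3. Verdict: none - at argument -2/5 the multisets {1, 1} ; {3} match no listed identity.

Structural cue: with t_0 = 5/3, factor the ratio over Q (prefactor 5/3): negated roots = parameters.
Ratio: r(k) = (-2/5) * (k+1) (k+1) / [(k+3) (k+1)] - rational; roots negated = parameters, x = (-2/5), C = 5/3.


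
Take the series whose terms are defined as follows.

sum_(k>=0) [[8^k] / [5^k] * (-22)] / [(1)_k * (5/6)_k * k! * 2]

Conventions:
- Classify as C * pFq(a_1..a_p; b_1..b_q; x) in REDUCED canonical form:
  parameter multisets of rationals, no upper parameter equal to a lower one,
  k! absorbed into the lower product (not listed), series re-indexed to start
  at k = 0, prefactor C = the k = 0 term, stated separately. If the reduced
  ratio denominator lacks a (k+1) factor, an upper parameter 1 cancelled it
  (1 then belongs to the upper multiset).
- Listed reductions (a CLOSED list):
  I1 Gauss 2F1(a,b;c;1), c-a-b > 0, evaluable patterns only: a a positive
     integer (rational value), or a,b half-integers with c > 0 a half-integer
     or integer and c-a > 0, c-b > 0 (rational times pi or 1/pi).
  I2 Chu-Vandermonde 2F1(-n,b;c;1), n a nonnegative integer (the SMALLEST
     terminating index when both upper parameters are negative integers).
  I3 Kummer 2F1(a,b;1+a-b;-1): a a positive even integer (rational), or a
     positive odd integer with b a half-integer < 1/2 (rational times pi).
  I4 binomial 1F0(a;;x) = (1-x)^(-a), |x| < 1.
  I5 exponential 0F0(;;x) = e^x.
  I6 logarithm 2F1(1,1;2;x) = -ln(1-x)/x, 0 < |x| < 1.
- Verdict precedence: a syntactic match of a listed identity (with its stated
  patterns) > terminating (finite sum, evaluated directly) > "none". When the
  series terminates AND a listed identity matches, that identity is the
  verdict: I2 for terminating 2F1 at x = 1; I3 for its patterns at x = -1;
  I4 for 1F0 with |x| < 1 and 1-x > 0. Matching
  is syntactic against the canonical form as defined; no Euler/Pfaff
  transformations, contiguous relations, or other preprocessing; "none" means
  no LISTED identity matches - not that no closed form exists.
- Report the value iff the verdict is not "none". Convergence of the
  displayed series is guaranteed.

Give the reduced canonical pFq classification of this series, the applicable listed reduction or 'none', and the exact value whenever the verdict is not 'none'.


Reduced: x = 8/5, 0F2, upper = {-}, lower = {5/6, 1}, C = -11. Verdict: none (x = 8/5): each listed identity misses the multisets {-} ; {5/6, 1}.

The tell: x = (8/5) and the constant factors (C = -11) combine into one prefactor.
Term ratio: r(k) = (8/5) * 1 / [(k+5/6) (k+1) (k+1)] - rational in k. x = (8/5); t_0 = -11; negate the roots.


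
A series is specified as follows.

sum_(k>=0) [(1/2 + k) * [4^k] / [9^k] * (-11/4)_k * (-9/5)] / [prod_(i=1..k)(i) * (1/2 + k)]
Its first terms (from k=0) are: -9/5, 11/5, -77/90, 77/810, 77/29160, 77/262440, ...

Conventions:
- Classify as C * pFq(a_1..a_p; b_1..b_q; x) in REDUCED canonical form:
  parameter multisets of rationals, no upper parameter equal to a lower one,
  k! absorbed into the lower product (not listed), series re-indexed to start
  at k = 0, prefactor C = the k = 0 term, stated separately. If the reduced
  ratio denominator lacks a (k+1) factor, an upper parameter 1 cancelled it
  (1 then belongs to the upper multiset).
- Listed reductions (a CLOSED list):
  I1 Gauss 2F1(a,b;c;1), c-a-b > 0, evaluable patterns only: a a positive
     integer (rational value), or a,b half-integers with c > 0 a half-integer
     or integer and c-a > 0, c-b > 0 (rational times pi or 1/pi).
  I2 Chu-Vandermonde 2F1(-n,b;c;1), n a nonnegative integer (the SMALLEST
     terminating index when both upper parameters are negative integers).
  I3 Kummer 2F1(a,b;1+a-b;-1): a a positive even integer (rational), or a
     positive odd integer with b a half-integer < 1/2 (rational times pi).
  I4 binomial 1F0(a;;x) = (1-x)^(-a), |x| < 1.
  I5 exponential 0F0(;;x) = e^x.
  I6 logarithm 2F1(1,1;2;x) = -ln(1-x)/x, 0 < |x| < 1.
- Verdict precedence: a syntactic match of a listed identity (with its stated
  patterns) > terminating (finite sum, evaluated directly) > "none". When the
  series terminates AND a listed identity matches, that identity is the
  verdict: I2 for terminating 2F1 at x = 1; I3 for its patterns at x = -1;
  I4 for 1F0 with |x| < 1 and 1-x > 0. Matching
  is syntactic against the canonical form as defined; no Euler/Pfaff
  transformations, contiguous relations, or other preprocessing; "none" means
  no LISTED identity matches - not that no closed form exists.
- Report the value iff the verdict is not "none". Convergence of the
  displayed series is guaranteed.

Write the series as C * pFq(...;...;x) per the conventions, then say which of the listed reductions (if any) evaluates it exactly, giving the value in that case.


Key step: t_0 being -9/5, the product of the first k integers (C = -9/5) is k!.
Consecutive-term ratio: r(k) = (4/9) * (k-11/4) / [(k+1)] - poly over poly, x = (4/9) from leading terms; C = -9/5 at k = 0.

The series (x = 4/9) is 1F0: upper {-11/4}, lower {-}, prefactor -9/5. Verdict: this is the I4 binomial reduction (the 1F0 binomial series: exponent 11/4, x = 4/9). Exact value: (-9/5) * (5/9)^(11/4).


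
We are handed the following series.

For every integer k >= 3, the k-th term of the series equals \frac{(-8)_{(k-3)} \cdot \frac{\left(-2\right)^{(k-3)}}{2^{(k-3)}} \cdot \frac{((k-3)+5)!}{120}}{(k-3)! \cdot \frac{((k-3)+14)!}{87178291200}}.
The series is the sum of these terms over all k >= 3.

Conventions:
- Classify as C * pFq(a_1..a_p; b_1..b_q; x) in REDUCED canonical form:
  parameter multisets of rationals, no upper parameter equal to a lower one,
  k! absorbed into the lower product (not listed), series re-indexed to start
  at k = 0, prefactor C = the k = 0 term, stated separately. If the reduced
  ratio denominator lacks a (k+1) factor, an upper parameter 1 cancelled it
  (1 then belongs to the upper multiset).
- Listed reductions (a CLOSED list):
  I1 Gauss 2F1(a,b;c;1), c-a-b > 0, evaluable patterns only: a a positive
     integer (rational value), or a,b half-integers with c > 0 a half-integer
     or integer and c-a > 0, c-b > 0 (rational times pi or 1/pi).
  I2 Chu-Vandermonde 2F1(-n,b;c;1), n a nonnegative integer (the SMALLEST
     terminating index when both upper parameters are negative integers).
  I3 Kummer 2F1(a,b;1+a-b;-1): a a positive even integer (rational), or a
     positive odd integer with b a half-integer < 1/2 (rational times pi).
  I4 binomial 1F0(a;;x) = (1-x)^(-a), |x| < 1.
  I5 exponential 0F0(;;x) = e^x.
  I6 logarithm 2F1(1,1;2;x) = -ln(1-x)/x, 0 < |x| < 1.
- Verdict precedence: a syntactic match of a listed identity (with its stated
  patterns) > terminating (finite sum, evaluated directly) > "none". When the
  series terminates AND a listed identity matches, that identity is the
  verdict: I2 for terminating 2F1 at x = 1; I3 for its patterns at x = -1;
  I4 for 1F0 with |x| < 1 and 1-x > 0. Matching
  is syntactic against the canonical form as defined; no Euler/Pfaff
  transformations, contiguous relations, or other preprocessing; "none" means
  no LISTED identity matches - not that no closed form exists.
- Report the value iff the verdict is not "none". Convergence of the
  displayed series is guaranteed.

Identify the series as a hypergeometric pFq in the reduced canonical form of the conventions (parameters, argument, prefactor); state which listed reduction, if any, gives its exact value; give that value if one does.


Key step: t_0 = 1 here, and the two k-th powers (prefactor 1) combine into one argument.
Adjacent-term ratio: r(k) = -1 * (k-8) (k+6) / [(k+15) (k+1)] - rational in k, leading ratio -1; with t_0 = 1, classification follows.

Prefactor 1, argument -1: 2F1 with upper {-8, 6} over lower {15}. Verdict: Kummer's theorem (I3) applies (x = -1; c = 15 equals 1+a-b for upper {-8, 6}: listed pattern). Hence: \frac{91}{5}.


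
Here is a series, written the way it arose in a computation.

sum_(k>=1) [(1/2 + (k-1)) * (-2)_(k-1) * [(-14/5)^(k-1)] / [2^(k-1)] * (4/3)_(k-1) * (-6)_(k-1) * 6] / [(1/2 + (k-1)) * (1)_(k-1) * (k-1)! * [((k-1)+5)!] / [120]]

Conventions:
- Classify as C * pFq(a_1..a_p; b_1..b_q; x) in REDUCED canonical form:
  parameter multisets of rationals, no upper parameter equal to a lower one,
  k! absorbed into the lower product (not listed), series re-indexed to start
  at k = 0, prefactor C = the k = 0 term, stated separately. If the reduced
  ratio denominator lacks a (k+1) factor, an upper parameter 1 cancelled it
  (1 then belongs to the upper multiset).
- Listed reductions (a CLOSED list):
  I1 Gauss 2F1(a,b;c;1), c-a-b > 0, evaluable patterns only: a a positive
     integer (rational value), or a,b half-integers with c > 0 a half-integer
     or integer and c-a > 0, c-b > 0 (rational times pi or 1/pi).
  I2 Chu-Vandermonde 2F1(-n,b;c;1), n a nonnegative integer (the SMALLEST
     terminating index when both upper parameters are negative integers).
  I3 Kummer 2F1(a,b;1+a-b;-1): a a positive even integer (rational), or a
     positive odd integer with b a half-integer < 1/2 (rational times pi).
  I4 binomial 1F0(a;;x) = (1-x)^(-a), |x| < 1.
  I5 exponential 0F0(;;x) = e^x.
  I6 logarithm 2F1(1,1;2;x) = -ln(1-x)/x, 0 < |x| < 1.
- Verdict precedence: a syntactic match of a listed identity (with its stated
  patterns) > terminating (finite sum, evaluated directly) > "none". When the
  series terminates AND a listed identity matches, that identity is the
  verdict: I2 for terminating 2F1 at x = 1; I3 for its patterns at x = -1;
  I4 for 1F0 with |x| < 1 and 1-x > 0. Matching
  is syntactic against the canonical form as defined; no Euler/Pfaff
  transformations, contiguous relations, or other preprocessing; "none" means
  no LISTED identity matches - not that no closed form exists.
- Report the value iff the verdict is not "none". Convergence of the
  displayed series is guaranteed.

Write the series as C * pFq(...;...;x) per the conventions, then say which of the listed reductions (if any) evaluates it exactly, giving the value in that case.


With C = 6: the canonical form is 3F2(-6, -2, 4/3; 1, 6; -7/5). Verdict: terminating (-2 upstairs). 3 nonzero terms in all; added directly. Hence: -10/3.

Key step: with t_0 = 6, striking the common factor k + 1/2 reduces the term (prefactor 6).
Step ratio: r(k) = (-7/5) * (k-6) (k-2) (k+4/3) / [(k+1) (k+6) (k+1)] - rational in k, leading ratio (-7/5); with t_0 = 6, classification follows.


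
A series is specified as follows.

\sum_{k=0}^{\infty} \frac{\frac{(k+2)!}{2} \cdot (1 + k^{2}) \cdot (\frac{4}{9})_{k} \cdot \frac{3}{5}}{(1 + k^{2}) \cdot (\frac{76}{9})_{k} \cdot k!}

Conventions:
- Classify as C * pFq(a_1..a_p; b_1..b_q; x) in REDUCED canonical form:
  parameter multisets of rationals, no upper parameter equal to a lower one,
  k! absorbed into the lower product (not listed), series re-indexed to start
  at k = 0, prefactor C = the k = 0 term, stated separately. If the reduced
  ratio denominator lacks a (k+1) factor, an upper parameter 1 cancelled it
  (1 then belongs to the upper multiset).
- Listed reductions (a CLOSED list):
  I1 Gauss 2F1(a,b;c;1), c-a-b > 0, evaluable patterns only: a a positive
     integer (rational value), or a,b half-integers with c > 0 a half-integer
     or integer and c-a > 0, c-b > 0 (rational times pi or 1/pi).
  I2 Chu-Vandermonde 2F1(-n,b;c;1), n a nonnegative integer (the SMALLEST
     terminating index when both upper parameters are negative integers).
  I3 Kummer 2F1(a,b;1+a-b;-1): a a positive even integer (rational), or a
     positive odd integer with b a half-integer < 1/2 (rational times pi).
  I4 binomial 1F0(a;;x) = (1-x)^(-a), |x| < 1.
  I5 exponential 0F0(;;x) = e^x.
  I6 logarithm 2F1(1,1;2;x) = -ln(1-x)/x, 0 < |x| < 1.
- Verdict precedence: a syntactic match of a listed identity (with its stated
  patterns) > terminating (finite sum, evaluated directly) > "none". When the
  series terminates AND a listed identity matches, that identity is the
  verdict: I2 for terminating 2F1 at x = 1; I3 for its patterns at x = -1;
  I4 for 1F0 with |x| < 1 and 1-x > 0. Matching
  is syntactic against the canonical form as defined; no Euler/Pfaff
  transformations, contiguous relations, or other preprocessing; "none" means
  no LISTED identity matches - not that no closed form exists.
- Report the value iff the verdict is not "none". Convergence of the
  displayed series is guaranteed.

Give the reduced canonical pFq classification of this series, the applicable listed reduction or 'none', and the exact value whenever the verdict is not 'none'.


Reduced: x = 1, 2F1, upper = {\frac{4}{9}, 3}, lower = {\frac{76}{9}}, C = \frac{3}{5}. Verdict at x = 1: Gauss's theorem (I1) matches (x = 1: the Gamma ratio telescopes since c-a-b = 5 > 0 and a = 3 in Z>0). Value: \frac{13601}{18225}.

Key step: t_0 being \frac{3}{5}, the factor k^2 + 1 cancels (top and bottom), leaving C = 3/5, x = 1.
Adjacent-term ratio: r(k) = 1 * (k+\frac{4}{9}) (k+3) / [(k+\frac{76}{9}) (k+1)] - rational in k, leading ratio 1; with t_0 = \frac{3}{5}, classification follows.


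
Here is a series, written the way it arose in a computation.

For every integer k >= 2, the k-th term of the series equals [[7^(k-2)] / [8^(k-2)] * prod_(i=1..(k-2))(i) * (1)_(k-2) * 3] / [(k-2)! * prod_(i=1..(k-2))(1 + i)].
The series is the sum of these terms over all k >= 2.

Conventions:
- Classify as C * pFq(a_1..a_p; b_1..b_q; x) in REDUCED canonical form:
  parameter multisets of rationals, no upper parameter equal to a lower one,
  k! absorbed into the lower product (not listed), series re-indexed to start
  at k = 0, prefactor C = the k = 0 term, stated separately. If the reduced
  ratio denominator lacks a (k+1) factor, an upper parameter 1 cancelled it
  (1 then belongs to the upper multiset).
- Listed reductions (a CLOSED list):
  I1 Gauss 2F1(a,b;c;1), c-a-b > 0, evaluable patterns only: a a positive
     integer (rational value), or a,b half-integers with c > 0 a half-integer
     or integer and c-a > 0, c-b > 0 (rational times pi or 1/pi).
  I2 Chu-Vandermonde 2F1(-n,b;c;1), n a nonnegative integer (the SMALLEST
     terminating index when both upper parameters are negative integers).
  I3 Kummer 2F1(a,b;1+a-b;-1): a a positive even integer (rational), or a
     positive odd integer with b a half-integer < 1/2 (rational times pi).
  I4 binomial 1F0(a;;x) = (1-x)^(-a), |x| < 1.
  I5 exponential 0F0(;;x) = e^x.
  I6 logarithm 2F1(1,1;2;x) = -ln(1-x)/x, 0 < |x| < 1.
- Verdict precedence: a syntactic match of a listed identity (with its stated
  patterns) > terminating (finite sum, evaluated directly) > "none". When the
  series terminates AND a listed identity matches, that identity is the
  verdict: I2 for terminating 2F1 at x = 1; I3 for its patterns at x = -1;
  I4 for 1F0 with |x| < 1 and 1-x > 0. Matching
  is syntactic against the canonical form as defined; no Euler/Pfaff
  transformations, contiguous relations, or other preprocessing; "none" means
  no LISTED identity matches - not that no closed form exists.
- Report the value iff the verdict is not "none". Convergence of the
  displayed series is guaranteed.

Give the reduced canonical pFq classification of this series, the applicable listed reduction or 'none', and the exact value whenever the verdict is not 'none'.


At argument 7/8: a 2F1 with upper {1, 1}, lower {2}, scaled by C = 3. Verdict: the logarithmic series (I6) fires (the logarithm: parameters (1,1;2), x = 7/8). Exact value: (-24/7) * ln(1/8).

The tell: t_0 = 3 here, and the lower running product (prefactor 3) is a rising factorial.
Term ratio: r(k) = (7/8) * (k+1) (k+1) / [(k+2) (k+1)] - poly over poly, x = (7/8) from leading terms; C = 3 at k = 0.


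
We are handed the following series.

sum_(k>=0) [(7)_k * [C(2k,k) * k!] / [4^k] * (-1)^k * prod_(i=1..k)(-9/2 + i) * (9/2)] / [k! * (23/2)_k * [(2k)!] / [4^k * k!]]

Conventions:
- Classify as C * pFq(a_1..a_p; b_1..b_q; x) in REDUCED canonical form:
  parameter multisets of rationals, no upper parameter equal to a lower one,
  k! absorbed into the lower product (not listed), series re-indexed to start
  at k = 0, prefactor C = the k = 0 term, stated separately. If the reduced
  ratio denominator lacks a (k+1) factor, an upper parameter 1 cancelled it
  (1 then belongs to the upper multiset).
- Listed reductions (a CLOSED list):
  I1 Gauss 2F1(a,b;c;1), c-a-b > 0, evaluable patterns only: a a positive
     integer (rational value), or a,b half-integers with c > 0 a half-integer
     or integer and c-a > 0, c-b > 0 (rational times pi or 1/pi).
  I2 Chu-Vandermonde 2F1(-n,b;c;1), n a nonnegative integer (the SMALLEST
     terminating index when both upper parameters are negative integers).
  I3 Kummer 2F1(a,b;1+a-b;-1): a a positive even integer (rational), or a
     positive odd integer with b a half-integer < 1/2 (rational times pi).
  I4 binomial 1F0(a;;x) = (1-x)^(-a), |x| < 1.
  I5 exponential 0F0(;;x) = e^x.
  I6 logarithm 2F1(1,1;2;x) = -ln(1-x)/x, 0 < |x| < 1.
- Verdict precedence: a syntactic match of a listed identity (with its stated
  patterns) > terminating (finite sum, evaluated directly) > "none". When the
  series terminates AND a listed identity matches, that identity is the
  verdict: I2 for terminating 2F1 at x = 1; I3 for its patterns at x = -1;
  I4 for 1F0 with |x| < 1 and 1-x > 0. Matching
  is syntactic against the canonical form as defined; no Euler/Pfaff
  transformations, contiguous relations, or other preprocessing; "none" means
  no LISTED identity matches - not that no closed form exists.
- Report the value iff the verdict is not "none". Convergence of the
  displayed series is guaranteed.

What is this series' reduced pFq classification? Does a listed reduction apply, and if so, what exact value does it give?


With C = 9/2: the canonical form is 2F1(-7/2, 7; 23/2; -1). Verdict: the Kummer evaluation I3 matches (x = -1; c = 23/2 equals 1+a-b for upper {-7/2, 7}: listed pattern). Sum: (130945815/16777216) * pi.

The tell: x = (-1) and the parameter 1/2 appears in both the upper and lower lists and cancels.
Term ratio: r(k) = (-1) * (k-7/2) (k+7) / [(k+23/2) (k+1)] - rational in k, leading ratio (-1); with t_0 = 9/2, classification follows.


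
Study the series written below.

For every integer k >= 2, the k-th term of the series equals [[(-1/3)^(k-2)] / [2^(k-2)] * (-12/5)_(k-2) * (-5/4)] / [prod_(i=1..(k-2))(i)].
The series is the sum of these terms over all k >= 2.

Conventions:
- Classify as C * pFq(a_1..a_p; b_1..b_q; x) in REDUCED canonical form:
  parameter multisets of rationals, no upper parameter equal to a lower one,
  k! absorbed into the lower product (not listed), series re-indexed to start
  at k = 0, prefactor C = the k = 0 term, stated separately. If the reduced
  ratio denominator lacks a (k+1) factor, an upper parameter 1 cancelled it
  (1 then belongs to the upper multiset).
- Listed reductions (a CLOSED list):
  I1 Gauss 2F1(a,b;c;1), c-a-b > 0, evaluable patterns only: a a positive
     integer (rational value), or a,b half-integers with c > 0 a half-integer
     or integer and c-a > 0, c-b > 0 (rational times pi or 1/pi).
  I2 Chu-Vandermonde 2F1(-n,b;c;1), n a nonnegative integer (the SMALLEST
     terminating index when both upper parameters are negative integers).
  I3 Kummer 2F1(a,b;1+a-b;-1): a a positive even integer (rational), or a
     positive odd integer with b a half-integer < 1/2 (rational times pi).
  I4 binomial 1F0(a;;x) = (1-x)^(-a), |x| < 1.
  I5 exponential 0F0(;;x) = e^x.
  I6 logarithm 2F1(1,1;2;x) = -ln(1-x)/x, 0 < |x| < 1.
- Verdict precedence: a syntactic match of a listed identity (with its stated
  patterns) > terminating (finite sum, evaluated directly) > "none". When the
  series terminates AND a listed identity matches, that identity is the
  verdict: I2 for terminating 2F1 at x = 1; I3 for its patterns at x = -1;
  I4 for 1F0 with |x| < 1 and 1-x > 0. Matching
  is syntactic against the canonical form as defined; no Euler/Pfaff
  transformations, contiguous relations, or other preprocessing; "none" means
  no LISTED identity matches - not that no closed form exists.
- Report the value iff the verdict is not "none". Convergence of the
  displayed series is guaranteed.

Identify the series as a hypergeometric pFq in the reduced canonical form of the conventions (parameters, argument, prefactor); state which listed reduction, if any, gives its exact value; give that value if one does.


With C = -5/4: the canonical form is 1F0(-12/5; -; -1/6). Verdict: binomial (I4) matches (the 1F0 binomial series: exponent 12/5, x = -1/6). Hence: (-5/4) * (7/6)^(12/5).

The tell: from the first term -5/4: the product of the first k integers (prefactor -5/4) is k!.
Consecutive-term ratio: r(k) = (-1/6) * (k-12/5) / [(k+1)] - rational in k. x = (-1/6); t_0 = -5/4; negate the roots.


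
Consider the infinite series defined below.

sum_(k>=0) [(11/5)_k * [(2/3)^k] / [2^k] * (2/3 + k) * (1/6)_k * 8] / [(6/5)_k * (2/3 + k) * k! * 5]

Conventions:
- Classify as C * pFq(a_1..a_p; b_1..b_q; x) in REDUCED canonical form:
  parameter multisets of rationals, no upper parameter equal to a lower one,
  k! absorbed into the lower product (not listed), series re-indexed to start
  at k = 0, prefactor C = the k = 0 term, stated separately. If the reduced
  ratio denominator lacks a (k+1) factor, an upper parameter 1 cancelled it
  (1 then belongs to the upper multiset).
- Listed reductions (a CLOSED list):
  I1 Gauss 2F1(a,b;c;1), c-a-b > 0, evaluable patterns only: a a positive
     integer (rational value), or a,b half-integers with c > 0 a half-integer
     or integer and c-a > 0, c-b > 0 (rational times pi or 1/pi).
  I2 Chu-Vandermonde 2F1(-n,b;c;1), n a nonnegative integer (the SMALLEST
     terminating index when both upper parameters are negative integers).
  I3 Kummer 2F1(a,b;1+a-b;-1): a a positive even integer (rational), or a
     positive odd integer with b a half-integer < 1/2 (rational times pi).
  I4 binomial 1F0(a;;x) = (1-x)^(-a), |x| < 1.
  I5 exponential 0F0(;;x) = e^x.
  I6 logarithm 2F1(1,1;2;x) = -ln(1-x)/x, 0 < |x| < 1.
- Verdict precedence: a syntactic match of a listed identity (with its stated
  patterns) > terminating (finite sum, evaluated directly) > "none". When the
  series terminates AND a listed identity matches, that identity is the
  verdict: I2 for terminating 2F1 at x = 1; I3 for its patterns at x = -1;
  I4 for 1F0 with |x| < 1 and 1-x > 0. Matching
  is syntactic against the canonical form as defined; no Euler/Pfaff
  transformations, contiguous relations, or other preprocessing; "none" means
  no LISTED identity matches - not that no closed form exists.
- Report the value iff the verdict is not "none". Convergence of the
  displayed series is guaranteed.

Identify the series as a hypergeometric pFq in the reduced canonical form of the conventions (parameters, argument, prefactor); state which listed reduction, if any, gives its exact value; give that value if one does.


Prefactor 8/5, argument 1/3: 2F1 with upper {1/6, 11/5} over lower {6/5}. Verdict: none. No listed pattern accepts 2F1(1/6, 11/5; 6/5; 1/3).

First insight: t_0 being 8/5, striking the common factor k + 2/3 reduces the term (C = 8/5).
Term ratio: r(k) = (1/3) * (k+1/6) (k+11/5) / [(k+6/5) (k+1)] - poly over poly, x = (1/3) from leading terms; C = 8/5 at k = 0.


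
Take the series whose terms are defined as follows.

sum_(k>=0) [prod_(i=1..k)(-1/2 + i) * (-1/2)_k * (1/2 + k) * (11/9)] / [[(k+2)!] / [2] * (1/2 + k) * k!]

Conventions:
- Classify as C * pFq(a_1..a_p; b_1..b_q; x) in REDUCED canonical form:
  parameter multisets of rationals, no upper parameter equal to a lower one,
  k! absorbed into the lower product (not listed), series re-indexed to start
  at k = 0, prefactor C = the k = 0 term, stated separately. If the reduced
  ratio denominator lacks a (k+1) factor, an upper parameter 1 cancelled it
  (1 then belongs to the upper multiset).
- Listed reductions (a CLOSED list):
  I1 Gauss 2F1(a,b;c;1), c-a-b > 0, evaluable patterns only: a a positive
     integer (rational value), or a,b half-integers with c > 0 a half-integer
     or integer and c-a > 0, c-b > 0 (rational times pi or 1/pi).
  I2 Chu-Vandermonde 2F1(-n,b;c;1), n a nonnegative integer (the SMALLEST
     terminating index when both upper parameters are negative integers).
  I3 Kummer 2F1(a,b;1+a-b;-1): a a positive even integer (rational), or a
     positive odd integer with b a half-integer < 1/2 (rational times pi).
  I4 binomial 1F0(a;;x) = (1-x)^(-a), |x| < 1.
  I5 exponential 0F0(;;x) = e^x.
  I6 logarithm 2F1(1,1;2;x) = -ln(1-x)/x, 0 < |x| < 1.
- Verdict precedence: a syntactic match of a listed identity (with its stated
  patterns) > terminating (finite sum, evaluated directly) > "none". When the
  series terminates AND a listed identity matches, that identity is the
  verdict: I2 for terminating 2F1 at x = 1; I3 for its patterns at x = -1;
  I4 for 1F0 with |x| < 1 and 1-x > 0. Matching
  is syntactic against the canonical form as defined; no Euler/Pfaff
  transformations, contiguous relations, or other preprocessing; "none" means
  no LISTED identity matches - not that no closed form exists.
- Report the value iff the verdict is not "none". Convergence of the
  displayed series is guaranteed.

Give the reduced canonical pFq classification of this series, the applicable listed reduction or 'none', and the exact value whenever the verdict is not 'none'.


This is 11/9 * 2F1(-1/2, 1/2; 3; 1) in reduced canonical form. Verdict: the half-integer Gauss pattern (I1) fires (x = 1; upper {-1/2, 1/2} half-integers, c = 3 in the evaluable pattern). Hence: (1408/405) / pi.

Structural cue: t_0 = 11/9 here, and k + 1/2 divides numerator and denominator alike; prefactor 11/9 after cancelling.
Term ratio: r(k) = 1 * (k-1/2) (k+1/2) / [(k+3) (k+1)] - rational; roots negated = parameters, x = 1, C = 11/9.


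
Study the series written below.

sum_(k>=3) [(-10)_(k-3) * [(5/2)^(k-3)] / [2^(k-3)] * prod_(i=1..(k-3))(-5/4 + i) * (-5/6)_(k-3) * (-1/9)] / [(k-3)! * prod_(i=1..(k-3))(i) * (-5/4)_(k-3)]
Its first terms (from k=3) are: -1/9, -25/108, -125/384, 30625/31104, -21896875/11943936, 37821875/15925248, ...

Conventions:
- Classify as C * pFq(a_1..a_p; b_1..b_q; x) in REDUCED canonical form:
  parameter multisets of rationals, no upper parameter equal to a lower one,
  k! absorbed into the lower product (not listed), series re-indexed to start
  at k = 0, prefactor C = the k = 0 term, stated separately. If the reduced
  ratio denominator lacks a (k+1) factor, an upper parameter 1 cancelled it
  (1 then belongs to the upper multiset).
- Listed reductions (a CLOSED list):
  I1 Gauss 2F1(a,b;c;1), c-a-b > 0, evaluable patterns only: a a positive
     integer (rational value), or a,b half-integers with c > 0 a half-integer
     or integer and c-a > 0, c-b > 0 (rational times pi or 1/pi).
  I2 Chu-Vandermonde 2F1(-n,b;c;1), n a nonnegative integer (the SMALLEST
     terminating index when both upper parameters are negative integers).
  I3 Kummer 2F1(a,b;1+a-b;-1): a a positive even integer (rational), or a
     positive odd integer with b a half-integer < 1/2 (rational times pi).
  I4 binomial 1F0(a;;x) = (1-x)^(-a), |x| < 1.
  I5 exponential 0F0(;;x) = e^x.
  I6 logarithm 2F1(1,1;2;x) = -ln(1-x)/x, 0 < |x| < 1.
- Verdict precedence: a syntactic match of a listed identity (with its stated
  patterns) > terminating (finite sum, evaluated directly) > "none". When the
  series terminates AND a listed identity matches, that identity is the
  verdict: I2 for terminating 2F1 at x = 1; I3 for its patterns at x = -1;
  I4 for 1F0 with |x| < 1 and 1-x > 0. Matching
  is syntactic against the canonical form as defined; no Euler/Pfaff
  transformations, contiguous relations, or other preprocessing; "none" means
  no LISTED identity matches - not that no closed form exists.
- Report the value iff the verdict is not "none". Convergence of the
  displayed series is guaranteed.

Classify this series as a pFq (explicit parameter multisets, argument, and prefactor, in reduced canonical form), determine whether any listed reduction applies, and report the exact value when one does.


With C = -1/9: the canonical form is 3F2(-10, -5/6, -1/4; -5/4, 1; 5/4). Verdict: terminating. With -10 upstairs the series is a 11-term polynomial sum; evaluated term by term. Sum: -4566203754007435061/11832592569282330624.

Key observation: from the first term -1/9: the lower running product (C = -1/9) is a rising factorial.
Term ratio: r(k) = (5/4) * (k-10) (k-5/6) (k-1/4) / [(k-5/4) (k+1) (k+1)] - rational; roots negated = parameters, x = (5/4), C = -1/9.


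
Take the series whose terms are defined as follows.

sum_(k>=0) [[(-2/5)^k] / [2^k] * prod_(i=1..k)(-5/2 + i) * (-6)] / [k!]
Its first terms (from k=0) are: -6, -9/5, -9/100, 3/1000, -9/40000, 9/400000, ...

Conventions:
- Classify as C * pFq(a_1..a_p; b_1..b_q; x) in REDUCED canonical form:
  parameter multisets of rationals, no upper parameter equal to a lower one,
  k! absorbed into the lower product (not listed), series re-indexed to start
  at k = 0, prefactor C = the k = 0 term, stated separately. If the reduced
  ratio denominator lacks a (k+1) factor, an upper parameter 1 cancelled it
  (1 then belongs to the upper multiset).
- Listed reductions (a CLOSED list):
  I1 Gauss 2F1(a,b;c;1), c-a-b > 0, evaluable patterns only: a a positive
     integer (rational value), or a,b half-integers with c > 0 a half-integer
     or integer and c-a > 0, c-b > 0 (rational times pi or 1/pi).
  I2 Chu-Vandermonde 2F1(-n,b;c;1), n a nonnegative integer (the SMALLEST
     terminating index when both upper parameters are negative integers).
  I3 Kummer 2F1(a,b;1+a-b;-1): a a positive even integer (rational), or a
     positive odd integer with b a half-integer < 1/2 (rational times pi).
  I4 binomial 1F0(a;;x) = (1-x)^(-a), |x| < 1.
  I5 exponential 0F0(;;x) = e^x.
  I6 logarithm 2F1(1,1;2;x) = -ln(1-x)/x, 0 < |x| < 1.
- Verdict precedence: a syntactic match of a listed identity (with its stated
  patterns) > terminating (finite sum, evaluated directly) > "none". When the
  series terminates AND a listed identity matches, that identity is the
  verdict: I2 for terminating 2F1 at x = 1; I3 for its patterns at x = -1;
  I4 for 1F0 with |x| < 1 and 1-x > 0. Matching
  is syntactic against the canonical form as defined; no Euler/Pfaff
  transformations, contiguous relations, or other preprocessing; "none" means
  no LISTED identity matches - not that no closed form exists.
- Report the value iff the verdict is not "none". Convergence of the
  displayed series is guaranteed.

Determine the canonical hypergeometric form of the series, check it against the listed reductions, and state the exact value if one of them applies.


With C = -6: the canonical form is 1F0(-3/2; -; -1/5). Verdict at x = -1/5: the I4 binomial reduction matches (the 1F0 binomial series: exponent 3/2, x = -1/5). Exact value: (-6) * (6/5)^(3/2).

Structural cue: t_0 being -6, the two k-th powers (C = -6, x = -1/5) combine into one argument.
Ratio: r(k) = (-1/5) * (k-3/2) / [(k+1)] ; factor over Q: parameters, x = (-1/5), and C = -6.


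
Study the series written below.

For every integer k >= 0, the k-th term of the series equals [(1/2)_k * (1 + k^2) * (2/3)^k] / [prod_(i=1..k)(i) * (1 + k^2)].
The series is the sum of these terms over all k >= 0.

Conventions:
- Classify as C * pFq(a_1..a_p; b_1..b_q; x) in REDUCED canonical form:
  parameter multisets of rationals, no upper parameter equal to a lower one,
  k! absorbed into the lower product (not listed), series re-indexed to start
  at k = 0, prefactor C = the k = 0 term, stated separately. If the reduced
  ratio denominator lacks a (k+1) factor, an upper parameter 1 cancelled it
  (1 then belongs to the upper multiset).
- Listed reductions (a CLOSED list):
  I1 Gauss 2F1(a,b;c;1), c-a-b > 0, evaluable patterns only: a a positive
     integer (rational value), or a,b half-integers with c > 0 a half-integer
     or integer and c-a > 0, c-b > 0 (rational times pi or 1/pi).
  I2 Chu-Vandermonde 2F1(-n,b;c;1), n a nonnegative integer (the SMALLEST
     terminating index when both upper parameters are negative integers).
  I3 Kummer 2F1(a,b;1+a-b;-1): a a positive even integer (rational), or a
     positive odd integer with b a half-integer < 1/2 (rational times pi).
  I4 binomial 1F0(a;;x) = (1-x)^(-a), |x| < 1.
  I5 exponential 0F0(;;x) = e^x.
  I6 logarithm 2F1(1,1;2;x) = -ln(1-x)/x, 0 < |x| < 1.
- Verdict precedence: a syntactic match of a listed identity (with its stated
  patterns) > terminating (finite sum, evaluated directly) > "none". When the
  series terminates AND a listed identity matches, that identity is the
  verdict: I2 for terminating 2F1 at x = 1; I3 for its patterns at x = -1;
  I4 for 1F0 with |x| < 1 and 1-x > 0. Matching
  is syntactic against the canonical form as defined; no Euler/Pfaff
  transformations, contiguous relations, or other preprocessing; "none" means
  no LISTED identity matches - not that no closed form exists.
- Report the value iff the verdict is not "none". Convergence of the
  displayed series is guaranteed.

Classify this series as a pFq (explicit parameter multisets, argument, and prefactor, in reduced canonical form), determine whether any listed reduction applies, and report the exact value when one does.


With C = 1: the canonical form is 1F0(1/2; -; 2/3). Verdict: binomial (I4) fires (the 1F0 binomial series: exponent -1/2, x = 2/3). Hence: (1/3)^(-1/2).

Key observation: x = (2/3) and the product of the first k integers (prefactor 1) is k!.
Step ratio: r(k) = (2/3) * (k+1/2) / [(k+1)] - rational; roots negated = parameters, x = (2/3), C = 1.


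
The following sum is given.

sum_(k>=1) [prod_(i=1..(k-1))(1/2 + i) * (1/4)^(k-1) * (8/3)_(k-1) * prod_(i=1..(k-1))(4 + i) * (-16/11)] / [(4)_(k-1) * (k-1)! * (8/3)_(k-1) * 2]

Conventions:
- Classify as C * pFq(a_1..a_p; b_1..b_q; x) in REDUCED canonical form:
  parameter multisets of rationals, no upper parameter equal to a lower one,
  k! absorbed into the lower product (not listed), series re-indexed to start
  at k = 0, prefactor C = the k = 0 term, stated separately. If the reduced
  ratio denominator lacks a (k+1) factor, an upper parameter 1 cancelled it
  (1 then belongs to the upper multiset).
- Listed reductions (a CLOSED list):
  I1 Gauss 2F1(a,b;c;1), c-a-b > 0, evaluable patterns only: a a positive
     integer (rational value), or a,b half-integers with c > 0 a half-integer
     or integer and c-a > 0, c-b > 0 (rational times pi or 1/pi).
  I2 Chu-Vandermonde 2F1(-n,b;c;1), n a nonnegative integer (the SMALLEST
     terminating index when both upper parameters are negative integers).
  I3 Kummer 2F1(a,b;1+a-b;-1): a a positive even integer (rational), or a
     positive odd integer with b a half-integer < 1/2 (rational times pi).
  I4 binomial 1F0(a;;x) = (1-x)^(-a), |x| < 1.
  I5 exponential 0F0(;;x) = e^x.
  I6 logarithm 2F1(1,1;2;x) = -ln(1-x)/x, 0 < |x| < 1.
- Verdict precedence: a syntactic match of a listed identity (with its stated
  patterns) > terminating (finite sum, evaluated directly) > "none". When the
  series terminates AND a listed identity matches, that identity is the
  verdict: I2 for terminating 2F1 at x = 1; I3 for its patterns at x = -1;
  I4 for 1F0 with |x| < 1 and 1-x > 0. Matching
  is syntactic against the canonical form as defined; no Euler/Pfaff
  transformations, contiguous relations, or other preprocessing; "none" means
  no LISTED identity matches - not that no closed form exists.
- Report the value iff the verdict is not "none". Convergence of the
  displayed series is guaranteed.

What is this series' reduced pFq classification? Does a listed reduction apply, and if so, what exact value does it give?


The series (x = 1/4) is 2F1: upper {3/2, 5}, lower {4}, prefactor -8/11. Verdict: none - at argument 1/4 the multisets {3/2, 5} ; {4} match no listed identity.

The tell: t_0 being -8/11, the running product (C = -8/11) telescopes to a rising factorial.
Step ratio: r(k) = (1/4) * (k+3/2) (k+5) / [(k+4) (k+1)] - rational in k, leading ratio (1/4); with t_0 = -8/11, classification follows.


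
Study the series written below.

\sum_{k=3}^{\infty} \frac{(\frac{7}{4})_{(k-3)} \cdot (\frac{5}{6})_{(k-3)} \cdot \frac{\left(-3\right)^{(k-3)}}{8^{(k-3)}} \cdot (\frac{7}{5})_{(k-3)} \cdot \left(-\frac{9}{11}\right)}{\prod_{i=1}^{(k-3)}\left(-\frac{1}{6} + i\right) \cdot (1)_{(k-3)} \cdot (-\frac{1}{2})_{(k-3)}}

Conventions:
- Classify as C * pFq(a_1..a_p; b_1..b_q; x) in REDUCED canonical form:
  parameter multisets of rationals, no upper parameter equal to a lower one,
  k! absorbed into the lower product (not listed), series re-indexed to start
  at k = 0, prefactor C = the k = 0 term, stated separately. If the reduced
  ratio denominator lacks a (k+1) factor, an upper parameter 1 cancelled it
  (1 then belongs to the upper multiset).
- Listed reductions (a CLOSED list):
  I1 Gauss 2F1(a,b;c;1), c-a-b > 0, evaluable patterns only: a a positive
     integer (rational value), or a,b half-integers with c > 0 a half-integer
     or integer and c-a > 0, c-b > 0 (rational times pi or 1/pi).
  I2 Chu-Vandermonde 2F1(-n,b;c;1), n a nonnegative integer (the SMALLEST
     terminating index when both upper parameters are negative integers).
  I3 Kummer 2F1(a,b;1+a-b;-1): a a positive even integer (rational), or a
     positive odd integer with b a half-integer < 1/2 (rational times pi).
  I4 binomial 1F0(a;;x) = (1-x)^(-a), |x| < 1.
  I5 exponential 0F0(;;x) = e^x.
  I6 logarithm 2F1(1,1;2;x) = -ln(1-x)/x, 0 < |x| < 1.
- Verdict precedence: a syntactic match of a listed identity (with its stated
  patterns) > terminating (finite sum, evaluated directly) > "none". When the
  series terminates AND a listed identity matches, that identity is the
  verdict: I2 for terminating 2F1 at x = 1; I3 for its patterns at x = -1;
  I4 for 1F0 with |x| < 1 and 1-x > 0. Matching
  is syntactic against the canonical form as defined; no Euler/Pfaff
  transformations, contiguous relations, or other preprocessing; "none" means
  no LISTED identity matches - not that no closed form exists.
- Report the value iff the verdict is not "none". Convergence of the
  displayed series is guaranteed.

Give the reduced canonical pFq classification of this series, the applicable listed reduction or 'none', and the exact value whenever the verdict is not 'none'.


First insight: from the first term -\frac{9}{11}: the two geometric factors (prefactor -9/11) combine into one argument.
Consecutive-term ratio: r(k) = -\frac{3}{8} * (k+\frac{7}{5}) (k+\frac{7}{4}) / [(k-\frac{1}{2}) (k+1)] - rational; roots negated = parameters, x = -\frac{3}{8}, C = -\frac{9}{11}.

With C = -\frac{9}{11}: the canonical form is 2F1(\frac{7}{5}, \frac{7}{4}; -\frac{1}{2}; -\frac{3}{8}). Verdict: none - at argument -\frac{3}{8} the multisets {\frac{7}{5}, \frac{7}{4}} ; {-\frac{1}{2}} match no listed identity.
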